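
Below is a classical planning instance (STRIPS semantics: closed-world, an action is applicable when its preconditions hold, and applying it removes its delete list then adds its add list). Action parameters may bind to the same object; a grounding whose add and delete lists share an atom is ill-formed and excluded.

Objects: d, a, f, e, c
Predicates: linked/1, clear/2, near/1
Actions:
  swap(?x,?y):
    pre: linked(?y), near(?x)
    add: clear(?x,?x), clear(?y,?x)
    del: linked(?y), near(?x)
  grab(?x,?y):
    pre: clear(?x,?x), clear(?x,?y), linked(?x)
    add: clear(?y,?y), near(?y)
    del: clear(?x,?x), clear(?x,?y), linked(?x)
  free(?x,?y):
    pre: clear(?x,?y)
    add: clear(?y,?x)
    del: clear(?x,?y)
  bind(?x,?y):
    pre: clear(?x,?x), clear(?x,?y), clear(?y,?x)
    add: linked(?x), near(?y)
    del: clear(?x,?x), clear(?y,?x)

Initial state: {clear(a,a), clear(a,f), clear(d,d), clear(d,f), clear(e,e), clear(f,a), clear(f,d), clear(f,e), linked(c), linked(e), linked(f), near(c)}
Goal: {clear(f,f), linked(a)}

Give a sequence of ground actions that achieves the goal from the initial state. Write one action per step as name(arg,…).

bind(a,f); swap(f,f)

1. bind(a,f)  →  {clear(a,f), clear(d,d), clear(d,f), clear(e,e), clear(f,d), clear(f,e), linked(a), linked(c), linked(e), linked(f), near(c), near(f)}
2. swap(f,f)  →  {clear(a,f), clear(d,d), clear(d,f), clear(e,e), clear(f,d), clear(f,e), clear(f,f), linked(a), linked(c), linked(e), near(c)}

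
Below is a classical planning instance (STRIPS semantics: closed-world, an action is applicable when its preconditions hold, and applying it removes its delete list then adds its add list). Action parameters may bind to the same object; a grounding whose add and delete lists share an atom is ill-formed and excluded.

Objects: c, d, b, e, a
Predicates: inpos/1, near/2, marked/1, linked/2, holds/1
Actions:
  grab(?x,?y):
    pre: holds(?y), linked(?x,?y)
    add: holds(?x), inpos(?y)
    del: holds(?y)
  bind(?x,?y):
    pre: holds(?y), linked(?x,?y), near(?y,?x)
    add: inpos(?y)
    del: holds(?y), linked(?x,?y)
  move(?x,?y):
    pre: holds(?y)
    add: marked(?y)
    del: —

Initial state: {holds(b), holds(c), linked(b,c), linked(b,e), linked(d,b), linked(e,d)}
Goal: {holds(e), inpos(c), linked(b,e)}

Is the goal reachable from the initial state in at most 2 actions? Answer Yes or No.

1. grab(d,b)  →  {holds(c), holds(d), inpos(b), linked(b,c), linked(b,e), linked(d,b), linked(e,d)}
2. grab(b,c)  →  {holds(b), holds(d), inpos(b), inpos(c), linked(b,c), linked(b,e), linked(d,b), linked(e,d)}
3. grab(e,d)  →  {holds(b), holds(e), inpos(b), inpos(c), inpos(d), linked(b,c), linked(b,e), linked(d,b), linked(e,d)}
optimal plan length = 3; 3 > 2

No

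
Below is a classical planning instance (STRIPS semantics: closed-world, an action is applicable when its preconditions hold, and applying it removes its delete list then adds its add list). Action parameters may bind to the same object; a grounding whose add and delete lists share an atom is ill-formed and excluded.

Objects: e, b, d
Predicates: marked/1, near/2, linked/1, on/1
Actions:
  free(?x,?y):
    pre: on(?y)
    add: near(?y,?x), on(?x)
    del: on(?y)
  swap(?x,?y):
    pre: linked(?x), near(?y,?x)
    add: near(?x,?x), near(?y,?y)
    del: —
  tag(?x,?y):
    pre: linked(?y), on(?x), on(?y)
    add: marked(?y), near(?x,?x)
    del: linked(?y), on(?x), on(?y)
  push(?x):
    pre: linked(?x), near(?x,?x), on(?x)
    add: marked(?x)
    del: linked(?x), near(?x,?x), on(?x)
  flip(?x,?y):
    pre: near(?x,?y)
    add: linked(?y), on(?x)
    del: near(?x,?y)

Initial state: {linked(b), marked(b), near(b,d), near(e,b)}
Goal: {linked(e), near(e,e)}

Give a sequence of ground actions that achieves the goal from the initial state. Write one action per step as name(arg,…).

1. swap(b,e)  →  {linked(b), marked(b), near(b,b), near(b,d), near(e,b), near(e,e)}
2. flip(e,e)  →  {linked(b), linked(e), marked(b), near(b,b), near(b,d), near(e,b), on(e)}
3. swap(b,e)  →  {linked(b), linked(e), marked(b), near(b,b), near(b,d), near(e,b), near(e,e), on(e)}

swap(b,e); flip(e,e); swap(b,e)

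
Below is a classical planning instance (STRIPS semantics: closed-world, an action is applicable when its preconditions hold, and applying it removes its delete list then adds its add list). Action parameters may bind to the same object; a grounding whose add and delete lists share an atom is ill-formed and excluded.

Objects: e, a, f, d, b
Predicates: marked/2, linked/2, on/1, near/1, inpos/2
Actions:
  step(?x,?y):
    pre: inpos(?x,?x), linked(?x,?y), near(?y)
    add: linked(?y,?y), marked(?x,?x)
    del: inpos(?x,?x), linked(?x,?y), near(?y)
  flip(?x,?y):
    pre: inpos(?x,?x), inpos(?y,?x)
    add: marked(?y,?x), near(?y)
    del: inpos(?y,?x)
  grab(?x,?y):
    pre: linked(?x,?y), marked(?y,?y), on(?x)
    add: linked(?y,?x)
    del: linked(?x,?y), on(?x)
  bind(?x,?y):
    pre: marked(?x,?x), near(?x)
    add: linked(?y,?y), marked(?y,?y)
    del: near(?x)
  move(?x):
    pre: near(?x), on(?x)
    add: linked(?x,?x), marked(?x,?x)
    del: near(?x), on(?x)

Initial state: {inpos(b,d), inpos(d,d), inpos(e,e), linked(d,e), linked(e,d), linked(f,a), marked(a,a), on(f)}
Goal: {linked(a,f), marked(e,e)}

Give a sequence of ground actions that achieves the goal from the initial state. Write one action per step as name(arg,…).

flip(e,e); grab(f,a)

1. flip(e,e)  →  {inpos(b,d), inpos(d,d), linked(d,e), linked(e,d), linked(f,a), marked(a,a), marked(e,e), near(e), on(f)}
2. grab(f,a)  →  {inpos(b,d), inpos(d,d), linked(a,f), linked(d,e), linked(e,d), marked(a,a), marked(e,e), near(e)}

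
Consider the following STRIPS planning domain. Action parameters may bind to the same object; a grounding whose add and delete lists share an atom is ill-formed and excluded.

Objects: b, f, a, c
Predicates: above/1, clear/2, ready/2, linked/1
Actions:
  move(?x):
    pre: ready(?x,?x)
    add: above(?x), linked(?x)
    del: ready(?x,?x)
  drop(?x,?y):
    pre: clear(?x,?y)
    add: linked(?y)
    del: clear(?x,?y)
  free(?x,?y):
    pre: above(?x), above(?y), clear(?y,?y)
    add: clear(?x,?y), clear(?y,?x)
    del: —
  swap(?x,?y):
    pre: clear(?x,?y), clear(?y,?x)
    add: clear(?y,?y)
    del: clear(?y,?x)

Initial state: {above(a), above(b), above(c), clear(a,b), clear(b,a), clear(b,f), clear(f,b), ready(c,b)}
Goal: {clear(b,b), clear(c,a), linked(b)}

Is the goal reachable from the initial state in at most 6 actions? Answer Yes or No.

Yes

1. swap(b,a)  →  {above(a), above(b), above(c), clear(a,a), clear(b,a), clear(b,f), clear(f,b), ready(c,b)}
2. free(c,a)  →  {above(a), above(b), above(c), clear(a,a), clear(a,c), clear(b,a), clear(b,f), clear(c,a), clear(f,b), ready(c,b)}
3. swap(f,b)  →  {above(a), above(b), above(c), clear(a,a), clear(a,c), clear(b,a), clear(b,b), clear(c,a), clear(f,b), ready(c,b)}
4. drop(f,b)  →  {above(a), above(b), above(c), clear(a,a), clear(a,c), clear(b,a), clear(b,b), clear(c,a), linked(b), ready(c,b)}
optimal plan length = 4; 4 ≤ 6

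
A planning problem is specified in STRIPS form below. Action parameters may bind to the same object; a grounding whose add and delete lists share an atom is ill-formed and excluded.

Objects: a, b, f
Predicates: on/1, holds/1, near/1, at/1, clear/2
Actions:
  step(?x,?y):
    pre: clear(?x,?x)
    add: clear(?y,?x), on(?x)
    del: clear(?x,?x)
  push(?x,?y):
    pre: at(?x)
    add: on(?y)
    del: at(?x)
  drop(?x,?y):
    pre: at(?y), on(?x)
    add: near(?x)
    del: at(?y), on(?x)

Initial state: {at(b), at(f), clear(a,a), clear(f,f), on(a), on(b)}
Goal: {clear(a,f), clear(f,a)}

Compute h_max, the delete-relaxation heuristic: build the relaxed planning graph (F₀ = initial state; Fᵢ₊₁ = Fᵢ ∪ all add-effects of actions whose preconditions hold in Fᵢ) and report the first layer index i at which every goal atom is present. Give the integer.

1

F0 = init (6 atoms)
F1 = F0 ∪ {clear(a,f), clear(b,a), clear(b,f), clear(f,a), near(a), near(b), on(f)}  (13 atoms)
goal ⊆ F1  ⇒  h_max = 1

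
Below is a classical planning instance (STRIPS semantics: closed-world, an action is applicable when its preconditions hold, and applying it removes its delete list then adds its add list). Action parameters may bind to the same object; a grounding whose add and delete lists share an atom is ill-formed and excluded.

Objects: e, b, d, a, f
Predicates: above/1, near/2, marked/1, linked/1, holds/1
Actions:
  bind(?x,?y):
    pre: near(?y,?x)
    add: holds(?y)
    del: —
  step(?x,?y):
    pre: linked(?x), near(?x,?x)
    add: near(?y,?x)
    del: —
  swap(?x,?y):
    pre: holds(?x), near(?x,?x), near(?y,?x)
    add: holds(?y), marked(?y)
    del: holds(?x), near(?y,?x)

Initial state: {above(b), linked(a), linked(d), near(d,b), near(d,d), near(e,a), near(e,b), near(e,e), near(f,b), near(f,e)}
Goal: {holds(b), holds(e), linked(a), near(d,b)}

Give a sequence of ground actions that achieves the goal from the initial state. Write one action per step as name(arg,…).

1. bind(e,e)  →  {above(b), holds(e), linked(a), linked(d), near(d,b), near(d,d), near(e,a), near(e,b), near(e,e), near(f,b), near(f,e)}
2. step(d,b)  →  {above(b), holds(e), linked(a), linked(d), near(b,d), near(d,b), near(d,d), near(e,a), near(e,b), near(e,e), near(f,b), near(f,e)}
3. bind(d,b)  →  {above(b), holds(b), holds(e), linked(a), linked(d), near(b,d), near(d,b), near(d,d), near(e,a), near(e,b), near(e,e), near(f,b), near(f,e)}

bind(e,e); step(d,b); bind(d,b)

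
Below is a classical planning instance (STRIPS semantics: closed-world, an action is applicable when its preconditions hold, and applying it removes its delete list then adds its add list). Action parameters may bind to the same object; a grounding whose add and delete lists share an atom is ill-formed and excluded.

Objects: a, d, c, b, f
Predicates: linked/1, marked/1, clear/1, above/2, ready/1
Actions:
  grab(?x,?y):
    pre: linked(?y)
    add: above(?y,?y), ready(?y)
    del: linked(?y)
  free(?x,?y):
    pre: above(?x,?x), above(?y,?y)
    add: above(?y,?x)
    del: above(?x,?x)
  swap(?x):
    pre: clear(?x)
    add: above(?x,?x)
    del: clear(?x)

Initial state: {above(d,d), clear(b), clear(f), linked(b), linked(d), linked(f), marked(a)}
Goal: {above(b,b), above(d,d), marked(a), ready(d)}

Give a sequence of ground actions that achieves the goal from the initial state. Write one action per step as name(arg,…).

grab(a,d); grab(a,b)

1. grab(a,d)  →  {above(d,d), clear(b), clear(f), linked(b), linked(f), marked(a), ready(d)}
2. grab(a,b)  →  {above(b,b), above(d,d), clear(b), clear(f), linked(f), marked(a), ready(b), ready(d)}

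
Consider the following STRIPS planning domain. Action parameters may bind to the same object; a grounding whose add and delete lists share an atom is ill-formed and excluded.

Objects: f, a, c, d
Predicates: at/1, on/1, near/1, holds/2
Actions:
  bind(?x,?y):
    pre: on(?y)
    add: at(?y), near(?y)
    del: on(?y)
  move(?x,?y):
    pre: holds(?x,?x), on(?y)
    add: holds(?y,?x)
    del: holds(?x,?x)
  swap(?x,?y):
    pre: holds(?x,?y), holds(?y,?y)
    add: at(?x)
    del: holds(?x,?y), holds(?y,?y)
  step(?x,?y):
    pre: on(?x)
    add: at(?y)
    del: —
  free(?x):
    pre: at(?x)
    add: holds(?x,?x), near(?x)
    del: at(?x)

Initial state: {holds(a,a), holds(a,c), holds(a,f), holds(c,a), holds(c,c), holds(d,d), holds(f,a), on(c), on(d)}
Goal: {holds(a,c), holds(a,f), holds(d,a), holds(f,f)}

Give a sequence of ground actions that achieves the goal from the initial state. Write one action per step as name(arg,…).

1. move(a,d)  →  {holds(a,c), holds(a,f), holds(c,a), holds(c,c), holds(d,a), holds(d,d), holds(f,a), on(c), on(d)}
2. step(c,f)  →  {at(f), holds(a,c), holds(a,f), holds(c,a), holds(c,c), holds(d,a), holds(d,d), holds(f,a), on(c), on(d)}
3. free(f)  →  {holds(a,c), holds(a,f), holds(c,a), holds(c,c), holds(d,a), holds(d,d), holds(f,a), holds(f,f), near(f), on(c), on(d)}

move(a,d); step(c,f); free(f)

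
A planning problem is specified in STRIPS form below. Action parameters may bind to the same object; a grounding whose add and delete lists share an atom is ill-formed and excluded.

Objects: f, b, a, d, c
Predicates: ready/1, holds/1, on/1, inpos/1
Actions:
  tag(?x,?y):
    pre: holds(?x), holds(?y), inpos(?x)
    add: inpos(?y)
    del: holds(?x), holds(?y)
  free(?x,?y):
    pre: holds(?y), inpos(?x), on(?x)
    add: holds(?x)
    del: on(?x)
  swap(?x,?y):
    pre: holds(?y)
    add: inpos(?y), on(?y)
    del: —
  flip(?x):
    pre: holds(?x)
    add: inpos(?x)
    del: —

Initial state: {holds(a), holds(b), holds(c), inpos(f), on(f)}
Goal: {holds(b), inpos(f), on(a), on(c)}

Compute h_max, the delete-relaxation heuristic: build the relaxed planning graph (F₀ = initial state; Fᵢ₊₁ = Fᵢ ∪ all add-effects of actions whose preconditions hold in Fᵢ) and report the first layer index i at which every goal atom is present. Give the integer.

1

F0 = init (5 atoms)
F1 = F0 ∪ {holds(f), inpos(a), inpos(b), inpos(c), on(a), on(b), on(c)}  (12 atoms)
goal ⊆ F1  ⇒  h_max = 1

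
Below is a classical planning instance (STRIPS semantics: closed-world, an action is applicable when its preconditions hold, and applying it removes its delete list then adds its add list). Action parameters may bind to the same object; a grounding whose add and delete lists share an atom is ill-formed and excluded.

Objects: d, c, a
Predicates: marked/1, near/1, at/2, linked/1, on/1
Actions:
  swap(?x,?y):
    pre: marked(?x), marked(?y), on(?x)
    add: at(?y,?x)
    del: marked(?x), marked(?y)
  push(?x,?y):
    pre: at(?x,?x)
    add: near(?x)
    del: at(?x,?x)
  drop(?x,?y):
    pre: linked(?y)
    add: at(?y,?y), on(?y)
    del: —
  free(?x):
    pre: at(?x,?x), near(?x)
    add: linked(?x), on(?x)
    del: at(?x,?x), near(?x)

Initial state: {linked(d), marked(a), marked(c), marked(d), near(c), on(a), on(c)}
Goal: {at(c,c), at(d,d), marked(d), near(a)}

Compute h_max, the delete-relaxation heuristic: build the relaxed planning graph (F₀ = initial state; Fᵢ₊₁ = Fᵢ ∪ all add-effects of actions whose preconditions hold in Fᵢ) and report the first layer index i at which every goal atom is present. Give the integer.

2

F0 = init (7 atoms)
F1 = F0 ∪ {at(a,a), at(a,c), at(c,a), at(c,c), at(d,a), at(d,c), at(d,d), on(d)}  (15 atoms)
F2 = F1 ∪ {at(a,d), at(c,d), linked(c), near(a), near(d)}  (20 atoms)
goal ⊆ F2  ⇒  h_max = 2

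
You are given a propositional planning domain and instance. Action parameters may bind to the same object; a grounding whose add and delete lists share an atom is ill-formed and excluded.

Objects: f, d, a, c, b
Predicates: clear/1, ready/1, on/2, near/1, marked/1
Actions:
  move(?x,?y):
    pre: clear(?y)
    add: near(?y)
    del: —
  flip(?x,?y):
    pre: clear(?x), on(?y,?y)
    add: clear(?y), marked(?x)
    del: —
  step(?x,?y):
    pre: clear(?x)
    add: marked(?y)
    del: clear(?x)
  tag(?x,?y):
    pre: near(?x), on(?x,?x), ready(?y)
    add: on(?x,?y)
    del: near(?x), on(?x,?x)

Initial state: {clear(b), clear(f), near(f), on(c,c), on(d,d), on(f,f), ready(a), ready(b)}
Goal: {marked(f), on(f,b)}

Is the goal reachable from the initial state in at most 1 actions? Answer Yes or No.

No

1. flip(f,f)  →  {clear(b), clear(f), marked(f), near(f), on(c,c), on(d,d), on(f,f), ready(a), ready(b)}
2. tag(f,b)  →  {clear(b), clear(f), marked(f), on(c,c), on(d,d), on(f,b), ready(a), ready(b)}
optimal plan length = 2; 2 > 1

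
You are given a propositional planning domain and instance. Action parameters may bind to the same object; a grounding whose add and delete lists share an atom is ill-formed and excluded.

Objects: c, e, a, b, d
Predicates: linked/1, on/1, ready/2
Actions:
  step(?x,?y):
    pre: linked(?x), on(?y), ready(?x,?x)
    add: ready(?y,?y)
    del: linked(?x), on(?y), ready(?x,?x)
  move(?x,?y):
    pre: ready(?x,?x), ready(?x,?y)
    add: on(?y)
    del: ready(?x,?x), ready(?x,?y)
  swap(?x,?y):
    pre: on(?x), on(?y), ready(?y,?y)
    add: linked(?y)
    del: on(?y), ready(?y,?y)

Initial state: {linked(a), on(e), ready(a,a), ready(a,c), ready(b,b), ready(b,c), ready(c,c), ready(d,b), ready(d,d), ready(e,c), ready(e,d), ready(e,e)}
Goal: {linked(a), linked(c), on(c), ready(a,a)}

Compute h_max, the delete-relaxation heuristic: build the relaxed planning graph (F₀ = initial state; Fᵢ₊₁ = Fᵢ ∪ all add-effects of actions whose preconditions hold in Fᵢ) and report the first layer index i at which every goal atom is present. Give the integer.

2

F0 = init (12 atoms)
F1 = F0 ∪ {linked(e), on(a), on(b), on(c), on(d)}  (17 atoms)
F2 = F1 ∪ {linked(b), linked(c), linked(d)}  (20 atoms)
goal ⊆ F2  ⇒  h_max = 2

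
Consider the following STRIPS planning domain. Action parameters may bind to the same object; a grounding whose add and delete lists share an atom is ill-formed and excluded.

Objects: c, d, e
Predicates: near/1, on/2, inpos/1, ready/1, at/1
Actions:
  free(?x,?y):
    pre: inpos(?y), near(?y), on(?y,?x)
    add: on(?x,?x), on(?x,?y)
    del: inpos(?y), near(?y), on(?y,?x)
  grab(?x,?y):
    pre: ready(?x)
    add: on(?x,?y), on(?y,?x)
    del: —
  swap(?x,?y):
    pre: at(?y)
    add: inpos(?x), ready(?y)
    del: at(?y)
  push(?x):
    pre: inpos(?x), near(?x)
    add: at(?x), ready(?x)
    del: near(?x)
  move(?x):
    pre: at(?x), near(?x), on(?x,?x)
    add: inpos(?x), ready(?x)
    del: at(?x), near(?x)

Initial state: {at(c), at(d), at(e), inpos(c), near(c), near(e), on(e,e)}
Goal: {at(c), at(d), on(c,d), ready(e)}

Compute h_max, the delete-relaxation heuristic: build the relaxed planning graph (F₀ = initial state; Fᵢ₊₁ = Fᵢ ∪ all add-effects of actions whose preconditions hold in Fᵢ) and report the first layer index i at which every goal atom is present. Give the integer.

2

F0 = init (7 atoms)
F1 = F0 ∪ {inpos(d), inpos(e), ready(c), ready(d), ready(e)}  (12 atoms)
F2 = F1 ∪ {on(c,c), on(c,d), on(c,e), on(d,c), on(d,d), on(d,e), on(e,c), on(e,d)}  (20 atoms)
goal ⊆ F2  ⇒  h_max = 2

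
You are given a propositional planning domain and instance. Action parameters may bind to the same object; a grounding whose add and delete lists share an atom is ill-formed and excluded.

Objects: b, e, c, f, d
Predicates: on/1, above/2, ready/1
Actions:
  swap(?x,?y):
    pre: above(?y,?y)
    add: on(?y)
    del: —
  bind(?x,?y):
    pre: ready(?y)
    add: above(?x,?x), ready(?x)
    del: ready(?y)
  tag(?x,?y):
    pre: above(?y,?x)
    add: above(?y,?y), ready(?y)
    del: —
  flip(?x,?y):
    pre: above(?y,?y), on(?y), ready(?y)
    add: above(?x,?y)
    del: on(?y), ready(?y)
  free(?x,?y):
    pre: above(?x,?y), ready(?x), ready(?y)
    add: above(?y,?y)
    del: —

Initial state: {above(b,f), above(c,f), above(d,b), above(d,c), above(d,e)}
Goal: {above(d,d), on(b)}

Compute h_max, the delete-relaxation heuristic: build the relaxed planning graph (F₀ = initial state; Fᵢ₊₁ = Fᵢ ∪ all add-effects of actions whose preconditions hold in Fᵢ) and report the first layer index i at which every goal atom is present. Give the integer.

2

F0 = init (5 atoms)
F1 = F0 ∪ {above(b,b), above(c,c), above(d,d), ready(b), ready(c), ready(d)}  (11 atoms)
F2 = F1 ∪ {above(e,e), above(f,f), on(b), on(c), on(d), ready(e), ready(f)}  (18 atoms)
goal ⊆ F2  ⇒  h_max = 2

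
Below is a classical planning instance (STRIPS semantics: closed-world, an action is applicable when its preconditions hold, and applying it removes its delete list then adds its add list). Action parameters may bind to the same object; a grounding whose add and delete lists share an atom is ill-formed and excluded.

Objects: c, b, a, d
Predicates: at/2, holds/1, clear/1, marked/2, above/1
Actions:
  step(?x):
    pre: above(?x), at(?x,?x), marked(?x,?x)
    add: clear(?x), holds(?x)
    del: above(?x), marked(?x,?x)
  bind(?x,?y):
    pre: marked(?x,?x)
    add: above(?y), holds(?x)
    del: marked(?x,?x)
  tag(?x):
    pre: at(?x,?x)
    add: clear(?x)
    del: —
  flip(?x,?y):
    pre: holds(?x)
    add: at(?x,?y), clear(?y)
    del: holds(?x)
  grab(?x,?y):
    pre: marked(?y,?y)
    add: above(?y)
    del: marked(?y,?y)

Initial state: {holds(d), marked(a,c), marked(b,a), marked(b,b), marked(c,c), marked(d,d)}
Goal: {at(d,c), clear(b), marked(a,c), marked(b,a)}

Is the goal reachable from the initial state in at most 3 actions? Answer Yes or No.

1. bind(c,c)  →  {above(c), holds(c), holds(d), marked(a,c), marked(b,a), marked(b,b), marked(d,d)}
2. flip(c,b)  →  {above(c), at(c,b), clear(b), holds(d), marked(a,c), marked(b,a), marked(b,b), marked(d,d)}
3. flip(d,c)  →  {above(c), at(c,b), at(d,c), clear(b), clear(c), marked(a,c), marked(b,a), marked(b,b), marked(d,d)}
optimal plan length = 3; 3 ≤ 3

Yes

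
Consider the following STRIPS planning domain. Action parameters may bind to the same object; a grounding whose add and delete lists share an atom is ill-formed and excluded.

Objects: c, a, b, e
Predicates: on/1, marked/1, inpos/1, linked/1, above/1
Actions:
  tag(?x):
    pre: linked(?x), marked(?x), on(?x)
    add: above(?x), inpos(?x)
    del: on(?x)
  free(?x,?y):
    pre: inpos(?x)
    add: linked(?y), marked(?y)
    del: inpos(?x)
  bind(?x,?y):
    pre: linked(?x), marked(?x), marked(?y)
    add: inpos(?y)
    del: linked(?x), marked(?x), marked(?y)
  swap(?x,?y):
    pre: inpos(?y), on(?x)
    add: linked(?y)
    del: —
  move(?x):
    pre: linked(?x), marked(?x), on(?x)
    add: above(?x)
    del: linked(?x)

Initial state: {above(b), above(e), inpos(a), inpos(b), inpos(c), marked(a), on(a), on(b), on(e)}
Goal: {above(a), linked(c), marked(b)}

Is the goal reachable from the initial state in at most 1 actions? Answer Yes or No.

No

1. free(c,c)  →  {above(b), above(e), inpos(a), inpos(b), linked(c), marked(a), marked(c), on(a), on(b), on(e)}
2. free(a,a)  →  {above(b), above(e), inpos(b), linked(a), linked(c), marked(a), marked(c), on(a), on(b), on(e)}
3. tag(a)  →  {above(a), above(b), above(e), inpos(a), inpos(b), linked(a), linked(c), marked(a), marked(c), on(b), on(e)}
4. free(a,b)  →  {above(a), above(b), above(e), inpos(b), linked(a), linked(b), linked(c), marked(a), marked(b), marked(c), on(b), on(e)}
optimal plan length = 4; 4 > 1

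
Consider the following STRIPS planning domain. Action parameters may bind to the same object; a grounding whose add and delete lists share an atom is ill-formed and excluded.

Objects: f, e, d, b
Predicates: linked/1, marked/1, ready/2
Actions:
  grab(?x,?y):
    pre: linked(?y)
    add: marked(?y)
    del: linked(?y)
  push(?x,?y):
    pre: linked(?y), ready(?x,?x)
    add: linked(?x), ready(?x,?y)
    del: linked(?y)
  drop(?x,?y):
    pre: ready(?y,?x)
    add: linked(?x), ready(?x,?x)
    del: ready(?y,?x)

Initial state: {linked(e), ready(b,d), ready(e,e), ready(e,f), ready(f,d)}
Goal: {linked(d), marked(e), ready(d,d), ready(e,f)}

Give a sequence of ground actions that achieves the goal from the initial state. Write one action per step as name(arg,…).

grab(f,e); drop(d,f)

1. grab(f,e)  →  {marked(e), ready(b,d), ready(e,e), ready(e,f), ready(f,d)}
2. drop(d,f)  →  {linked(d), marked(e), ready(b,d), ready(d,d), ready(e,e), ready(e,f)}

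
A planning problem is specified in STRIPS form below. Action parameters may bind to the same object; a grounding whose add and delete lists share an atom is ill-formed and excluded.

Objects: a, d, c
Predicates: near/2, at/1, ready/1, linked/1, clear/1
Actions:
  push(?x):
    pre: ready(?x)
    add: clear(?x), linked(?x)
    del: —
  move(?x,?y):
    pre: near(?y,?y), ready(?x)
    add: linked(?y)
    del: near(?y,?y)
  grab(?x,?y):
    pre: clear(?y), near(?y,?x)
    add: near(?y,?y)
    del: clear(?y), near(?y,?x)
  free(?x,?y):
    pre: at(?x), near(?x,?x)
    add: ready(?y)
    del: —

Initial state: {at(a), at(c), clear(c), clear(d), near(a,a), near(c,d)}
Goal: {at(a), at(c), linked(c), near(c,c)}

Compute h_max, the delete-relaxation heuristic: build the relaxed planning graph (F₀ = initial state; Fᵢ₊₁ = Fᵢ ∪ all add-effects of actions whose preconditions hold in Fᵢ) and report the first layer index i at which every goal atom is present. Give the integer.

F0 = init (6 atoms)
F1 = F0 ∪ {near(c,c), ready(a), ready(c), ready(d)}  (10 atoms)
F2 = F1 ∪ {clear(a), linked(a), linked(c), linked(d)}  (14 atoms)
goal ⊆ F2  ⇒  h_max = 2

2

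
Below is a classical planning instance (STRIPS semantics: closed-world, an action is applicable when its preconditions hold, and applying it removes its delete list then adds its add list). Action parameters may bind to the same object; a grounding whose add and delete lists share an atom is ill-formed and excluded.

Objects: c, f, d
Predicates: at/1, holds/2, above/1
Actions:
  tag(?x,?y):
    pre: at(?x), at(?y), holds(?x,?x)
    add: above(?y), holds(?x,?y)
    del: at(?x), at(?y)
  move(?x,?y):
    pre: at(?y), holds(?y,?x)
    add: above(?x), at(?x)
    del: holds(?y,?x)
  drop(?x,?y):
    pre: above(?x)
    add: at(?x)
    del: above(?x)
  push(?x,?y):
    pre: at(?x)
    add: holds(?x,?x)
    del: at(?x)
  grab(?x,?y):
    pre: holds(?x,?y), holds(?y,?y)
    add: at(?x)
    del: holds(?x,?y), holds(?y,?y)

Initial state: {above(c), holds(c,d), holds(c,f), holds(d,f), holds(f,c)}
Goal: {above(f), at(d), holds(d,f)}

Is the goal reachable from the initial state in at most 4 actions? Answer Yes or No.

1. drop(c,c)  →  {at(c), holds(c,d), holds(c,f), holds(d,f), holds(f,c)}
2. move(f,c)  →  {above(f), at(c), at(f), holds(c,d), holds(d,f), holds(f,c)}
3. move(d,c)  →  {above(d), above(f), at(c), at(d), at(f), holds(d,f), holds(f,c)}
optimal plan length = 3; 3 ≤ 4

Yes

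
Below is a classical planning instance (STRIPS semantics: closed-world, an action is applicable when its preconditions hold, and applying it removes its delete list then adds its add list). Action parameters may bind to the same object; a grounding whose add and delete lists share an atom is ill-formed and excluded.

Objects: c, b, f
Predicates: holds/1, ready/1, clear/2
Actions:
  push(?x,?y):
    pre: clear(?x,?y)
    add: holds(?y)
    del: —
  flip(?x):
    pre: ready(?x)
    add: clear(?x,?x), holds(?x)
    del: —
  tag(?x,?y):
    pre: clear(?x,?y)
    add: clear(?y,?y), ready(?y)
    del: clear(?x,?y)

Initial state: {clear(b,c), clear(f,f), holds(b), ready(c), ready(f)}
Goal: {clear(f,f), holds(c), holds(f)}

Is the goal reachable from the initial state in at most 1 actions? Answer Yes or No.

No

1. push(b,c)  →  {clear(b,c), clear(f,f), holds(b), holds(c), ready(c), ready(f)}
2. push(f,f)  →  {clear(b,c), clear(f,f), holds(b), holds(c), holds(f), ready(c), ready(f)}
optimal plan length = 2; 2 > 1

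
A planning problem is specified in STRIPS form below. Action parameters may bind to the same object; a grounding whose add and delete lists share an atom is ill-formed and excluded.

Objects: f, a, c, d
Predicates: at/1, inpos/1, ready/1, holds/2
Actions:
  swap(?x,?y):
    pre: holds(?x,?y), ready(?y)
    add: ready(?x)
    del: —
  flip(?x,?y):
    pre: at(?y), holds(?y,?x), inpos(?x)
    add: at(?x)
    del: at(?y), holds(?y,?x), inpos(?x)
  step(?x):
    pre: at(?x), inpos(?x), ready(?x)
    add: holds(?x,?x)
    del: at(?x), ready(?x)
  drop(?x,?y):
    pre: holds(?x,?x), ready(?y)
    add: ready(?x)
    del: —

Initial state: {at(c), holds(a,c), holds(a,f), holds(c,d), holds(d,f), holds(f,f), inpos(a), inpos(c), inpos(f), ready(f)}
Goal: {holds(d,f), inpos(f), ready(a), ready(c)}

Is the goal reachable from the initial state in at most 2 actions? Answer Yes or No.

1. swap(a,f)  →  {at(c), holds(a,c), holds(a,f), holds(c,d), holds(d,f), holds(f,f), inpos(a), inpos(c), inpos(f), ready(a), ready(f)}
2. swap(d,f)  →  {at(c), holds(a,c), holds(a,f), holds(c,d), holds(d,f), holds(f,f), inpos(a), inpos(c), inpos(f), ready(a), ready(d), ready(f)}
3. swap(c,d)  →  {at(c), holds(a,c), holds(a,f), holds(c,d), holds(d,f), holds(f,f), inpos(a), inpos(c), inpos(f), ready(a), ready(c), ready(d), ready(f)}
optimal plan length = 3; 3 > 2

No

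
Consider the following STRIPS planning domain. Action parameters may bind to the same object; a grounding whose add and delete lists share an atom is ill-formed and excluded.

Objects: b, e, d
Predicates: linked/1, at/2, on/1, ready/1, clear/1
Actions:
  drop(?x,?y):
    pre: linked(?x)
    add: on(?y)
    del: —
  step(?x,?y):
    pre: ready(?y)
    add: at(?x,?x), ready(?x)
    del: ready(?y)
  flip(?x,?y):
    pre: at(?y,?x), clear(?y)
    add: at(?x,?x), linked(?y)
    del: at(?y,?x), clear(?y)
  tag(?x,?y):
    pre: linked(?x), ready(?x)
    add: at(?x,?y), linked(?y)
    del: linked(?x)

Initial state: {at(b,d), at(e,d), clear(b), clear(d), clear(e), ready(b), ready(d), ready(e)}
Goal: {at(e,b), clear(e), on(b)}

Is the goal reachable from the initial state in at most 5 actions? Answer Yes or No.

Yes

1. flip(d,b)  →  {at(d,d), at(e,d), clear(d), clear(e), linked(b), ready(b), ready(d), ready(e)}
2. drop(b,b)  →  {at(d,d), at(e,d), clear(d), clear(e), linked(b), on(b), ready(b), ready(d), ready(e)}
3. tag(b,e)  →  {at(b,e), at(d,d), at(e,d), clear(d), clear(e), linked(e), on(b), ready(b), ready(d), ready(e)}
4. tag(e,b)  →  {at(b,e), at(d,d), at(e,b), at(e,d), clear(d), clear(e), linked(b), on(b), ready(b), ready(d), ready(e)}
optimal plan length = 4; 4 ≤ 5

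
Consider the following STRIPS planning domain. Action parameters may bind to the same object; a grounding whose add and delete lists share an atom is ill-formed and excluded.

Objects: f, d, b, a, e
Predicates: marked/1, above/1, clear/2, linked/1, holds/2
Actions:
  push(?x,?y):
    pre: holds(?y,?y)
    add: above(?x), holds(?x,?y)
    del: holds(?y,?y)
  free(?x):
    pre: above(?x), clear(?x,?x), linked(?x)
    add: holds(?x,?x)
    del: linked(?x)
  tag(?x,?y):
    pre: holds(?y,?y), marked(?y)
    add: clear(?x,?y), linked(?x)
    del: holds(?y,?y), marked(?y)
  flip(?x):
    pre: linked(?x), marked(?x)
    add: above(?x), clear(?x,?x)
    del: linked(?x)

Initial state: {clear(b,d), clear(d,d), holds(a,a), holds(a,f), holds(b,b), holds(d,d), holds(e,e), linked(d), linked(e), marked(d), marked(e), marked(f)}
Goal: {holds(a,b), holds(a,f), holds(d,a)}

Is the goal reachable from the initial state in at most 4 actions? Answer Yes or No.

Yes

1. push(d,a)  →  {above(d), clear(b,d), clear(d,d), holds(a,f), holds(b,b), holds(d,a), holds(d,d), holds(e,e), linked(d), linked(e), marked(d), marked(e), marked(f)}
2. push(a,b)  →  {above(a), above(d), clear(b,d), clear(d,d), holds(a,b), holds(a,f), holds(d,a), holds(d,d), holds(e,e), linked(d), linked(e), marked(d), marked(e), marked(f)}
optimal plan length = 2; 2 ≤ 4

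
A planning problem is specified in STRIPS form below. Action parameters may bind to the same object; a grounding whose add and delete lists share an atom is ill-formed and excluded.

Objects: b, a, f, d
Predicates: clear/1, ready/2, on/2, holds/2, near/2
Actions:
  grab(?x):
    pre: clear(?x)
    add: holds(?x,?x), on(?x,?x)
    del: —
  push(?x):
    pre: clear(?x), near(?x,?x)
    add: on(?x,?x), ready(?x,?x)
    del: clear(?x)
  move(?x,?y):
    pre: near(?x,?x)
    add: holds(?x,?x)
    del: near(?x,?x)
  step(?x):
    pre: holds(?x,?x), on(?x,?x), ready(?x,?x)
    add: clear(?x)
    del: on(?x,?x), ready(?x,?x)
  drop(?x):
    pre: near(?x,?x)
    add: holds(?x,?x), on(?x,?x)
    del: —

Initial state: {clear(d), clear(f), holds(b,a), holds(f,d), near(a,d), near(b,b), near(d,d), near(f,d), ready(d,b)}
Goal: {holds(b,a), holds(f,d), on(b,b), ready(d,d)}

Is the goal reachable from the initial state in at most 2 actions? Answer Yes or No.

1. push(d)  →  {clear(f), holds(b,a), holds(f,d), near(a,d), near(b,b), near(d,d), near(f,d), on(d,d), ready(d,b), ready(d,d)}
2. drop(b)  →  {clear(f), holds(b,a), holds(b,b), holds(f,d), near(a,d), near(b,b), near(d,d), near(f,d), on(b,b), on(d,d), ready(d,b), ready(d,d)}
optimal plan length = 2; 2 ≤ 2

Yes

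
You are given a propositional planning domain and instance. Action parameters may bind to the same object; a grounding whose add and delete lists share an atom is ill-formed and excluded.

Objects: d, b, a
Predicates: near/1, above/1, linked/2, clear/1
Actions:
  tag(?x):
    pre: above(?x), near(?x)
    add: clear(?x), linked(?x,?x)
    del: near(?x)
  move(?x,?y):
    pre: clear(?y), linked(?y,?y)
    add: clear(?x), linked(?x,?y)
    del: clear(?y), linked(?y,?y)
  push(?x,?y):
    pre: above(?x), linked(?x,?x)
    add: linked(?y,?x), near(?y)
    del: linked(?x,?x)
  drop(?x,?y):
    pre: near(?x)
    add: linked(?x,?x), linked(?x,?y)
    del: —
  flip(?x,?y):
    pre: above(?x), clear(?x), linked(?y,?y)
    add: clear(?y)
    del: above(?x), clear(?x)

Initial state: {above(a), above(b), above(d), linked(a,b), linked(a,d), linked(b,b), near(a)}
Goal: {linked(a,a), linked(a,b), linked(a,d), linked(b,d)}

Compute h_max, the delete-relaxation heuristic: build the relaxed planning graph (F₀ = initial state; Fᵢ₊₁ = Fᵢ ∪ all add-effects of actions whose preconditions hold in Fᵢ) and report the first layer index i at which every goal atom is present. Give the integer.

3

F0 = init (7 atoms)
F1 = F0 ∪ {clear(a), linked(a,a), linked(d,b), near(d)}  (11 atoms)
F2 = F1 ∪ {clear(b), clear(d), linked(b,a), linked(d,a), linked(d,d), near(b)}  (17 atoms)
F3 = F2 ∪ {linked(b,d)}  (18 atoms)
goal ⊆ F3  ⇒  h_max = 3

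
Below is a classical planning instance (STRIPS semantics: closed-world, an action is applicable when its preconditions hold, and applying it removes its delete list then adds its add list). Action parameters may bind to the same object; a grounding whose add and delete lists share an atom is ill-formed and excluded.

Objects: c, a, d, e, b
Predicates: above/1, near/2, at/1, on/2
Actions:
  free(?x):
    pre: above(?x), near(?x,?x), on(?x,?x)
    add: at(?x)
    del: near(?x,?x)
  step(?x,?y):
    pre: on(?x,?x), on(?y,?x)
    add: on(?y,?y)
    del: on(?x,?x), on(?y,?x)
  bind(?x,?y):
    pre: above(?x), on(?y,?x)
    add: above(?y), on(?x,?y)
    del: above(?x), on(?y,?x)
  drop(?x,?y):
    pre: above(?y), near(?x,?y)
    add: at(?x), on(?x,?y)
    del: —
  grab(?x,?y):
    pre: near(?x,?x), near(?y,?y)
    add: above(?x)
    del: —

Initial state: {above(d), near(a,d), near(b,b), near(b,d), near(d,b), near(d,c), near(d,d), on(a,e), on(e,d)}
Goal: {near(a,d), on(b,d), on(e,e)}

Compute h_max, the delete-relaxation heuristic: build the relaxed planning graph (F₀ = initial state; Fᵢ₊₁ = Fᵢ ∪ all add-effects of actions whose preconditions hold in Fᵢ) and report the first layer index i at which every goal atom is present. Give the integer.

F0 = init (9 atoms)
F1 = F0 ∪ {above(b), above(e), at(a), at(b), at(d), on(a,d), on(b,d), on(d,d), on(d,e)}  (18 atoms)
F2 = F1 ∪ {above(a), on(a,a), on(b,b), on(d,a), on(d,b), on(e,a), on(e,e)}  (25 atoms)
goal ⊆ F2  ⇒  h_max = 2

2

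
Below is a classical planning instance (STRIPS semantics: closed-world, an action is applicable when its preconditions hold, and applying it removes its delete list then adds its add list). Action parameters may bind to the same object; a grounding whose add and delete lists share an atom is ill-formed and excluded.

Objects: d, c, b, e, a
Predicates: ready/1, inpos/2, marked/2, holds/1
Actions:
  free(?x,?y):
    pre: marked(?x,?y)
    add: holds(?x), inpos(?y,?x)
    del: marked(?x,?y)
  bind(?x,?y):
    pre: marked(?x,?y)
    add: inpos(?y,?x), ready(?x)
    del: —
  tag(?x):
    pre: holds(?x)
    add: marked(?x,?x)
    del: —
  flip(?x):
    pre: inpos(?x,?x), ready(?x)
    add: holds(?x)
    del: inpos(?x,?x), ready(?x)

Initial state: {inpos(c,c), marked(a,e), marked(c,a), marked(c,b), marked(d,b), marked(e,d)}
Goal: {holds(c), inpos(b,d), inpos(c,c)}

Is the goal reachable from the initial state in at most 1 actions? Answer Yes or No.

1. free(d,b)  →  {holds(d), inpos(b,d), inpos(c,c), marked(a,e), marked(c,a), marked(c,b), marked(e,d)}
2. free(c,b)  →  {holds(c), holds(d), inpos(b,c), inpos(b,d), inpos(c,c), marked(a,e), marked(c,a), marked(e,d)}
optimal plan length = 2; 2 > 1

No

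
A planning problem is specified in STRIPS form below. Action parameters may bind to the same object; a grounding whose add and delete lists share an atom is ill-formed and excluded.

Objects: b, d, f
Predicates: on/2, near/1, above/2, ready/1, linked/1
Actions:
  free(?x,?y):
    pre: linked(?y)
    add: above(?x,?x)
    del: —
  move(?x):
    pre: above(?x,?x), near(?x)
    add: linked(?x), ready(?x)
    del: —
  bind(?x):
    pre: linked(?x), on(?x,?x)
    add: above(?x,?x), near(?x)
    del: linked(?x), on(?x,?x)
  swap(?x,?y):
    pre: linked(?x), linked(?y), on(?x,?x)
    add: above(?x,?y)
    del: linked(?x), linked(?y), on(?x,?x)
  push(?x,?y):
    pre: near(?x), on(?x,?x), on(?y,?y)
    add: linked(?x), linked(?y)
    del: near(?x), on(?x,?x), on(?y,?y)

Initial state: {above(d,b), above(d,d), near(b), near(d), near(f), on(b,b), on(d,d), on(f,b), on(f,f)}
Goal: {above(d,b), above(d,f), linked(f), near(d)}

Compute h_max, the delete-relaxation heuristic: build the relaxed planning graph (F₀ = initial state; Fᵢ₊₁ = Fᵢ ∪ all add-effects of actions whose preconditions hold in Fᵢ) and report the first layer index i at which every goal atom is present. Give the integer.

2

F0 = init (9 atoms)
F1 = F0 ∪ {linked(b), linked(d), linked(f), ready(d)}  (13 atoms)
F2 = F1 ∪ {above(b,b), above(b,d), above(b,f), above(d,f), above(f,b), above(f,d), above(f,f)}  (20 atoms)
goal ⊆ F2  ⇒  h_max = 2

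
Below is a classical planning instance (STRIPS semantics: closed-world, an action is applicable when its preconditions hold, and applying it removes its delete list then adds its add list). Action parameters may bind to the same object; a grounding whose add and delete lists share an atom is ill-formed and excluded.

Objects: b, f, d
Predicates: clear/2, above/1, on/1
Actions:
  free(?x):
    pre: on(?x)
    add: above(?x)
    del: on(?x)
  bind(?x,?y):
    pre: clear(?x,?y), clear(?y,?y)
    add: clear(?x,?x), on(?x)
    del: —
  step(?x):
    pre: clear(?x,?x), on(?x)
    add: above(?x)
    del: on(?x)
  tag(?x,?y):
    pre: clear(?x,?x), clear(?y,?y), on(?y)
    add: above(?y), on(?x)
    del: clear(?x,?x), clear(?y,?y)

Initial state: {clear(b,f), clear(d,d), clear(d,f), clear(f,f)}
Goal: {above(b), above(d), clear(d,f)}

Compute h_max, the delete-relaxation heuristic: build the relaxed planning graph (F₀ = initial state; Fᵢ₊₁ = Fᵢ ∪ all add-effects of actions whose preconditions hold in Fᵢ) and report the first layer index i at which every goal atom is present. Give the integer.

F0 = init (4 atoms)
F1 = F0 ∪ {clear(b,b), on(b), on(d), on(f)}  (8 atoms)
F2 = F1 ∪ {above(b), above(d), above(f)}  (11 atoms)
goal ⊆ F2  ⇒  h_max = 2

2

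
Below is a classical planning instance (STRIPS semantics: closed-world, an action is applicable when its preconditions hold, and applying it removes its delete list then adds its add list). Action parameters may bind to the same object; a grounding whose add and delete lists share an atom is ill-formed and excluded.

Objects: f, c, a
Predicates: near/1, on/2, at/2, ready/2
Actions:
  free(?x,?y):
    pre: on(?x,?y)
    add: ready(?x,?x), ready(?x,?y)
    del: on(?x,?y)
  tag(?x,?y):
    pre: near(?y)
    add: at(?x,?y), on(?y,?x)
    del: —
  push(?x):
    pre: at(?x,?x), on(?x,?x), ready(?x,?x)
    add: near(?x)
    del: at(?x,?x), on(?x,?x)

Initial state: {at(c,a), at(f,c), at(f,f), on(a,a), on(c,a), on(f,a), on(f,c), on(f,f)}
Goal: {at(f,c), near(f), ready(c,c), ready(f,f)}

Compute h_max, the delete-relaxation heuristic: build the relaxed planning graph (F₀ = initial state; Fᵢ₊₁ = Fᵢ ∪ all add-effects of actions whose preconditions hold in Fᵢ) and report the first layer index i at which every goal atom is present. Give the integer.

F0 = init (8 atoms)
F1 = F0 ∪ {ready(a,a), ready(c,a), ready(c,c), ready(f,a), ready(f,c), ready(f,f)}  (14 atoms)
F2 = F1 ∪ {near(f)}  (15 atoms)
goal ⊆ F2  ⇒  h_max = 2

2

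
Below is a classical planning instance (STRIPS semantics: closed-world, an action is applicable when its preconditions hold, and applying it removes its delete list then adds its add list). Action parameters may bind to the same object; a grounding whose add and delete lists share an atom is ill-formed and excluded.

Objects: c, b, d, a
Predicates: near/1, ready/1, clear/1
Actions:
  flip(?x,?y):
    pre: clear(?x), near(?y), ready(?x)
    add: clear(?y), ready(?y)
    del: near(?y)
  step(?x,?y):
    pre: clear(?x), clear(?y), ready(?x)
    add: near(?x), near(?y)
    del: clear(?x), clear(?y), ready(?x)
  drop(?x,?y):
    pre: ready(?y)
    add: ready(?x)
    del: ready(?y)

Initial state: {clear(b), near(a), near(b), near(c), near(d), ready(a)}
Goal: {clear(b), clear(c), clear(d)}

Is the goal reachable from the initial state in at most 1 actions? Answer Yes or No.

1. drop(b,a)  →  {clear(b), near(a), near(b), near(c), near(d), ready(b)}
2. flip(b,c)  →  {clear(b), clear(c), near(a), near(b), near(d), ready(b), ready(c)}
3. flip(c,d)  →  {clear(b), clear(c), clear(d), near(a), near(b), ready(b), ready(c), ready(d)}
optimal plan length = 3; 3 > 1

No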